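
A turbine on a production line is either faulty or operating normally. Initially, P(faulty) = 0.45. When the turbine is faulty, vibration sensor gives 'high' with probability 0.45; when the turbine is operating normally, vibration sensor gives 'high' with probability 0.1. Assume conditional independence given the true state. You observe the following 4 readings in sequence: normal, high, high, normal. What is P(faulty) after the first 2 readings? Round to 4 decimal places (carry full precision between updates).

After 'normal': P(faulty) = 0.55·0.4500 / (0.55·0.4500 + 0.9·0.5500) ≈ 0.3333
After 'high': P(faulty) = 0.45·0.3333 / (0.45·0.3333 + 0.1·0.6667) ≈ 0.6923

0.6923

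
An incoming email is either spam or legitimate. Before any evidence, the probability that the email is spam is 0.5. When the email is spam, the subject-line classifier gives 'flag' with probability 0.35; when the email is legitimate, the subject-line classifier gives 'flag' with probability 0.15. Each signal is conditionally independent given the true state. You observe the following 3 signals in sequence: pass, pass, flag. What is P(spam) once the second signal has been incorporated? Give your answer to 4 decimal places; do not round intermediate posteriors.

0.3690

After 'pass': P(spam) = 0.65·0.5000 / (0.65·0.5000 + 0.85·0.5000) ≈ 0.4333
After 'pass': P(spam) = 0.65·0.4333 / (0.65·0.4333 + 0.85·0.5667) ≈ 0.3690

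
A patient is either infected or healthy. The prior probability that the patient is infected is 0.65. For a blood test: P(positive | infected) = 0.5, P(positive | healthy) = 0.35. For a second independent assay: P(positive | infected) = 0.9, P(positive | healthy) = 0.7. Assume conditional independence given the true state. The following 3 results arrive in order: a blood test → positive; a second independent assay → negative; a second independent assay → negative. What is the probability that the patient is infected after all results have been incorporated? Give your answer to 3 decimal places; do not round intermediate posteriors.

0.228

Apply Bayes' rule sequentially, carrying P(infected) forward.
After a blood test='positive': P(infected) = 0.5·0.6500 / (0.5·0.6500 + 0.35·0.3500) ≈ 0.7263
After a second independent assay='negative': P(infected) = 0.1·0.7263 / (0.1·0.7263 + 0.3·0.2737) ≈ 0.4693
After a second independent assay='negative': P(infected) = 0.1·0.4693 / (0.1·0.4693 + 0.3·0.5307) ≈ 0.2277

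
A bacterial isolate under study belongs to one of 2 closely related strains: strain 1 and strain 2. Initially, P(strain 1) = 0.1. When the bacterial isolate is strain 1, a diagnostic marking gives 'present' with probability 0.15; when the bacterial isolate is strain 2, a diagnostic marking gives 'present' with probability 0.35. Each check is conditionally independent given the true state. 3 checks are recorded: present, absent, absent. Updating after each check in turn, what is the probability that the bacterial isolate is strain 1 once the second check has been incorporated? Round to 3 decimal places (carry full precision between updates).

After 'present': P(strain 1) = 0.15·0.1000 / (0.15·0.1000 + 0.35·0.9000) ≈ 0.0455
After 'absent': P(strain 1) = 0.85·0.0455 / (0.85·0.0455 + 0.65·0.9545) ≈ 0.0586

0.059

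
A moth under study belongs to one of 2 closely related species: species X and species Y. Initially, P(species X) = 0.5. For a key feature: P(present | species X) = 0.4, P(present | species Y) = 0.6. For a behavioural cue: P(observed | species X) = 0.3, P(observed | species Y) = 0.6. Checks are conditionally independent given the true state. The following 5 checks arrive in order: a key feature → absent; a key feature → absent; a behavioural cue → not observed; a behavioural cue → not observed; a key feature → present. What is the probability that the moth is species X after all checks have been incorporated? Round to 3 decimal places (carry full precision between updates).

0.821

After a key feature='absent': P(species X) = 0.6·0.5000 / (0.6·0.5000 + 0.4·0.5000) ≈ 0.6000
After a key feature='absent': P(species X) = 0.6·0.6000 / (0.6·0.6000 + 0.4·0.4000) ≈ 0.6923
After a behavioural cue='not observed': P(species X) = 0.7·0.6923 / (0.7·0.6923 + 0.4·0.3077) ≈ 0.7975
After a behavioural cue='not observed': P(species X) = 0.7·0.7975 / (0.7·0.7975 + 0.4·0.2025) ≈ 0.8733
After a key feature='present': P(species X) = 0.4·0.8733 / (0.4·0.8733 + 0.6·0.1267) ≈ 0.8212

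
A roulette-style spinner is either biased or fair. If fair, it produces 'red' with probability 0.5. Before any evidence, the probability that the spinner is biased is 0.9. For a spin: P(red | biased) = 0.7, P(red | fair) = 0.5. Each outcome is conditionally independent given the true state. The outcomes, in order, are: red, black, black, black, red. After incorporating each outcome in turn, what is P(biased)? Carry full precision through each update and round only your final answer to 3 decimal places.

After 'red': P(biased) = 0.7·0.9000 / (0.7·0.9000 + 0.5·0.1000) ≈ 0.9265
After 'black': P(biased) = 0.3·0.9265 / (0.3·0.9265 + 0.5·0.0735) ≈ 0.8832
After 'black': P(biased) = 0.3·0.8832 / (0.3·0.8832 + 0.5·0.1168) ≈ 0.8194
After 'black': P(biased) = 0.3·0.8194 / (0.3·0.8194 + 0.5·0.1806) ≈ 0.7313
After 'red': P(biased) = 0.7·0.7313 / (0.7·0.7313 + 0.5·0.2687) ≈ 0.7921

0.792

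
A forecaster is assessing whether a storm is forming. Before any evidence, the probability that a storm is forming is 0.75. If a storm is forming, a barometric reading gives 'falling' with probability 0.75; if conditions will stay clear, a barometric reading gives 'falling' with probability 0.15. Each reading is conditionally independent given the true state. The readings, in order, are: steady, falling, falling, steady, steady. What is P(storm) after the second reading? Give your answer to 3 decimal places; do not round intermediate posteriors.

0.815

Each posterior becomes the prior for the next update.
After 'steady': P(storm) = 0.25·0.7500 / (0.25·0.7500 + 0.85·0.2500) ≈ 0.4688
After 'falling': P(storm) = 0.75·0.4688 / (0.75·0.4688 + 0.15·0.5312) ≈ 0.8152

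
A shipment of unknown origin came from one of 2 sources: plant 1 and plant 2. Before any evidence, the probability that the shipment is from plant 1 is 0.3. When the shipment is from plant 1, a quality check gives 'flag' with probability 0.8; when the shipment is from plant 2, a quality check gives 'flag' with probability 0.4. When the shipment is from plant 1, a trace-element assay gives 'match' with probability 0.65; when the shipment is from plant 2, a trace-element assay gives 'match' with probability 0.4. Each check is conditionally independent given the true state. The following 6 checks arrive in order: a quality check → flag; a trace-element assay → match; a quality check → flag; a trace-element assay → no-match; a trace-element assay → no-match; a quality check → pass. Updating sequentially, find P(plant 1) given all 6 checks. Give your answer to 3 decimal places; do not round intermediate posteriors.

0.240

After a quality check='flag': P(plant 1) = 0.8·0.3000 / (0.8·0.3000 + 0.4·0.7000) ≈ 0.4615
After a trace-element assay='match': P(plant 1) = 0.65·0.4615 / (0.65·0.4615 + 0.4·0.5385) ≈ 0.5821
After a quality check='flag': P(plant 1) = 0.8·0.5821 / (0.8·0.5821 + 0.4·0.4179) ≈ 0.7358
After a trace-element assay='no-match': P(plant 1) = 0.35·0.7358 / (0.35·0.7358 + 0.6·0.2642) ≈ 0.6190
After a trace-element assay='no-match': P(plant 1) = 0.35·0.6190 / (0.35·0.6190 + 0.6·0.3810) ≈ 0.4866
After a quality check='pass': P(plant 1) = 0.2·0.4866 / (0.2·0.4866 + 0.6·0.5134) ≈ 0.2401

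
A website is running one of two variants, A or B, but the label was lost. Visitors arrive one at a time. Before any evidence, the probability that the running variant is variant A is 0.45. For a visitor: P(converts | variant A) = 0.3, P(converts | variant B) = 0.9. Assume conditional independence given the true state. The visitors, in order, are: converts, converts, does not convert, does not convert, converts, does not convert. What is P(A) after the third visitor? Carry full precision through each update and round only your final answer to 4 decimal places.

0.3889

Apply Bayes' rule sequentially, carrying P(A) forward.
After 'converts': P(A) = 0.3·0.4500 / (0.3·0.4500 + 0.9·0.5500) ≈ 0.2143
After 'converts': P(A) = 0.3·0.2143 / (0.3·0.2143 + 0.9·0.7857) ≈ 0.0833
After 'does not convert': P(A) = 0.7·0.0833 / (0.7·0.0833 + 0.1·0.9167) ≈ 0.3889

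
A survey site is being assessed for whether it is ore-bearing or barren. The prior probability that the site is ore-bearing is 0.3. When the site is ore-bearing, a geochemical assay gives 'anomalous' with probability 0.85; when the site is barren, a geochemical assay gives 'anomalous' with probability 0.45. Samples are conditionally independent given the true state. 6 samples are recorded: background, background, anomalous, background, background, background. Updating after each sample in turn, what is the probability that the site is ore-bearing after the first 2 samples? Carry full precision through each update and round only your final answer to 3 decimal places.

0.031

Each posterior becomes the prior for the next update.
After 'background': P(ore) = 0.15·0.3000 / (0.15·0.3000 + 0.55·0.7000) ≈ 0.1047
After 'background': P(ore) = 0.15·0.1047 / (0.15·0.1047 + 0.55·0.8953) ≈ 0.0309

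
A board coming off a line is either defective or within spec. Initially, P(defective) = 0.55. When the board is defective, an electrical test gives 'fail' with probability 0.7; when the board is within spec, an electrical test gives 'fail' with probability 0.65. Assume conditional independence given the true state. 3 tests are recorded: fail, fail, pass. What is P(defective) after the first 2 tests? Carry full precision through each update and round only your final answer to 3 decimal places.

After 'fail': P(defective) = 0.7·0.5500 / (0.7·0.5500 + 0.65·0.4500) ≈ 0.5683
After 'fail': P(defective) = 0.7·0.5683 / (0.7·0.5683 + 0.65·0.4317) ≈ 0.5863

0.586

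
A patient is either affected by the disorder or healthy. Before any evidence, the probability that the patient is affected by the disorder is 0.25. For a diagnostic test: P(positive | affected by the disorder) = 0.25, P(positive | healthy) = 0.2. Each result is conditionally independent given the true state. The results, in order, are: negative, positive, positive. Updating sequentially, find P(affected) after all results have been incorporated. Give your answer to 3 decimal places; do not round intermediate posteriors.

0.328

After 'negative': P(affected) = 0.75·0.2500 / (0.75·0.2500 + 0.8·0.7500) ≈ 0.2381
After 'positive': P(affected) = 0.25·0.2381 / (0.25·0.2381 + 0.2·0.7619) ≈ 0.2809
After 'positive': P(affected) = 0.25·0.2809 / (0.25·0.2809 + 0.2·0.7191) ≈ 0.3281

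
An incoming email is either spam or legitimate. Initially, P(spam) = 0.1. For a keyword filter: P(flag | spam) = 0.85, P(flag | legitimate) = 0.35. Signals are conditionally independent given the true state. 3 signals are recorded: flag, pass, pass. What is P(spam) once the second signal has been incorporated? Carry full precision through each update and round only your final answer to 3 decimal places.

0.059

Each posterior becomes the prior for the next update.
After 'flag': P(spam) = 0.85·0.1000 / (0.85·0.1000 + 0.35·0.9000) ≈ 0.2125
After 'pass': P(spam) = 0.15·0.2125 / (0.15·0.2125 + 0.65·0.7875) ≈ 0.0586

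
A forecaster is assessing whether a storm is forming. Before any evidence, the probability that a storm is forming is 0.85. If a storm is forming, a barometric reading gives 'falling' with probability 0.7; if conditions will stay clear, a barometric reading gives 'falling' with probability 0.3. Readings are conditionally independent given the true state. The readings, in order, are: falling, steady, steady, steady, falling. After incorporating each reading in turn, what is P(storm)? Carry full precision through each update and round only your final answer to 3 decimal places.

0.708

Each posterior becomes the prior for the next update.
After 'falling': P(storm) = 0.7·0.8500 / (0.7·0.8500 + 0.3·0.1500) ≈ 0.9297
After 'steady': P(storm) = 0.3·0.9297 / (0.3·0.9297 + 0.7·0.0703) ≈ 0.8500
After 'steady': P(storm) = 0.3·0.8500 / (0.3·0.8500 + 0.7·0.1500) ≈ 0.7083
After 'steady': P(storm) = 0.3·0.7083 / (0.3·0.7083 + 0.7·0.2917) ≈ 0.5100
After 'falling': P(storm) = 0.7·0.5100 / (0.7·0.5100 + 0.3·0.4900) ≈ 0.7083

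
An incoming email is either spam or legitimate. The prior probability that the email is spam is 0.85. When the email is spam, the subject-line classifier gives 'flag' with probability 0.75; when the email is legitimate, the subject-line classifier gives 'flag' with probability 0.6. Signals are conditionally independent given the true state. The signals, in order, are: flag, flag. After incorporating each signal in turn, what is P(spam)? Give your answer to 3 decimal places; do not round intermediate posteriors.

0.899

After 'flag': P(spam) = 0.75·0.8500 / (0.75·0.8500 + 0.6·0.1500) ≈ 0.8763
After 'flag': P(spam) = 0.75·0.8763 / (0.75·0.8763 + 0.6·0.1237) ≈ 0.8985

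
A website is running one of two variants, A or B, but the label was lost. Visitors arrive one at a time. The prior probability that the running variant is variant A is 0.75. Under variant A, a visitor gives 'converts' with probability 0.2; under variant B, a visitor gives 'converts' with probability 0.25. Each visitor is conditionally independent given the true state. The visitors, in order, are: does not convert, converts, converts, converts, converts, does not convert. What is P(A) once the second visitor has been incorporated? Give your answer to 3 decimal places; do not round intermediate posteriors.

After 'does not convert': P(A) = 0.8·0.7500 / (0.8·0.7500 + 0.75·0.2500) ≈ 0.7619
After 'converts': P(A) = 0.2·0.7619 / (0.2·0.7619 + 0.25·0.2381) ≈ 0.7191

0.719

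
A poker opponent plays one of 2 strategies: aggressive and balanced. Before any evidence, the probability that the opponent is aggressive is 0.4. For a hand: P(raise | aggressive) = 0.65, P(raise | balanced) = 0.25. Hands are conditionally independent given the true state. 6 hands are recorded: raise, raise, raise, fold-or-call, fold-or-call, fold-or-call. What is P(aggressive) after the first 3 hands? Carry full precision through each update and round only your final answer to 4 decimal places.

0.9214

After 'raise': P(aggressive) = 0.65·0.4000 / (0.65·0.4000 + 0.25·0.6000) ≈ 0.6341
After 'raise': P(aggressive) = 0.65·0.6341 / (0.65·0.6341 + 0.25·0.3659) ≈ 0.8184
After 'raise': P(aggressive) = 0.65·0.8184 / (0.65·0.8184 + 0.25·0.1816) ≈ 0.9214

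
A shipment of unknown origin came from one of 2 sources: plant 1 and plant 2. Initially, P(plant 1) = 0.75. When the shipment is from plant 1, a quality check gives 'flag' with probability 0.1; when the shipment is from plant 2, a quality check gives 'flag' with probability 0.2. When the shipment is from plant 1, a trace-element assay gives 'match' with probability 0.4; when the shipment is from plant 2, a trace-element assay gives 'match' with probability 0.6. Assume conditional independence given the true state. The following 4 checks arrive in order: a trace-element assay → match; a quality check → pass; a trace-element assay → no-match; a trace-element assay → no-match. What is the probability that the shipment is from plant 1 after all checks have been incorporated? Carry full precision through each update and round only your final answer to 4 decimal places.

After a trace-element assay='match': P(plant 1) = 0.4·0.7500 / (0.4·0.7500 + 0.6·0.2500) ≈ 0.6667
After a quality check='pass': P(plant 1) = 0.9·0.6667 / (0.9·0.6667 + 0.8·0.3333) ≈ 0.6923
After a trace-element assay='no-match': P(plant 1) = 0.6·0.6923 / (0.6·0.6923 + 0.4·0.3077) ≈ 0.7714
After a trace-element assay='no-match': P(plant 1) = 0.6·0.7714 / (0.6·0.7714 + 0.4·0.2286) ≈ 0.8351

0.8351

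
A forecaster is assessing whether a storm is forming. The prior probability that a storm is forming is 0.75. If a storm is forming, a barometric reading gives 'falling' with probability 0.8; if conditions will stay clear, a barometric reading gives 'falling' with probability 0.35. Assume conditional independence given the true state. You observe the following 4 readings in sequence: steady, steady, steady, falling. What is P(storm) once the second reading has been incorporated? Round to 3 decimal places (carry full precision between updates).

0.221

After 'steady': P(storm) = 0.2·0.7500 / (0.2·0.7500 + 0.65·0.2500) ≈ 0.4800
After 'steady': P(storm) = 0.2·0.4800 / (0.2·0.4800 + 0.65·0.5200) ≈ 0.2212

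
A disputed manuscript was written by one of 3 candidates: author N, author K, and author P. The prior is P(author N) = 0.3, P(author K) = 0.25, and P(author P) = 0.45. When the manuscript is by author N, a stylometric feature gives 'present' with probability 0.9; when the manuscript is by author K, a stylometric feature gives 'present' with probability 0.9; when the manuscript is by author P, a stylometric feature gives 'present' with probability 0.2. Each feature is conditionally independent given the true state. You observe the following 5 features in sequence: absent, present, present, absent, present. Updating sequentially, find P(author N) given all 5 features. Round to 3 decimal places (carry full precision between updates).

0.346

After 'absent': normaliser = 0.1·0.3000 + 0.1·0.2500 + 0.8·0.4500; P(author N) ≈ 0.0723, P(author K) ≈ 0.0602, P(author P) ≈ 0.8675
After 'present': normaliser = 0.9·0.0723 + 0.9·0.0602 + 0.2·0.8675; P(author N) ≈ 0.2222, P(author K) ≈ 0.1852, P(author P) ≈ 0.5926
After 'present': normaliser = 0.9·0.2222 + 0.9·0.1852 + 0.2·0.5926; P(author N) ≈ 0.4122, P(author K) ≈ 0.3435, P(author P) ≈ 0.2443
After 'absent': normaliser = 0.1·0.4122 + 0.1·0.3435 + 0.8·0.2443; P(author N) ≈ 0.1521, P(author K) ≈ 0.1268, P(author P) ≈ 0.7211
After 'present': normaliser = 0.9·0.1521 + 0.9·0.1268 + 0.2·0.7211; P(author N) ≈ 0.3464, P(author K) ≈ 0.2887, P(author P) ≈ 0.3649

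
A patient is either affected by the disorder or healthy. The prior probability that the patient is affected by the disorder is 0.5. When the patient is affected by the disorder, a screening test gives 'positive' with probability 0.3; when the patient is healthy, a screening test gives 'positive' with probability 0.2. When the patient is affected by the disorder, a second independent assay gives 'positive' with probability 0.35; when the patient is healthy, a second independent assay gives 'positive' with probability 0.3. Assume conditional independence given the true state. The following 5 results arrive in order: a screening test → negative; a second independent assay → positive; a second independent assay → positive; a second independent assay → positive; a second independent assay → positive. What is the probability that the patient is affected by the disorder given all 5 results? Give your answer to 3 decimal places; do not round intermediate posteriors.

Each posterior becomes the prior for the next update.
After a screening test='negative': P(affected) = 0.7·0.5000 / (0.7·0.5000 + 0.8·0.5000) ≈ 0.4667
After a second independent assay='positive': P(affected) = 0.35·0.4667 / (0.35·0.4667 + 0.3·0.5333) ≈ 0.5052
After a second independent assay='positive': P(affected) = 0.35·0.5052 / (0.35·0.5052 + 0.3·0.4948) ≈ 0.5436
After a second independent assay='positive': P(affected) = 0.35·0.5436 / (0.35·0.5436 + 0.3·0.4564) ≈ 0.5815
After a second independent assay='positive': P(affected) = 0.35·0.5815 / (0.35·0.5815 + 0.3·0.4185) ≈ 0.6185

0.618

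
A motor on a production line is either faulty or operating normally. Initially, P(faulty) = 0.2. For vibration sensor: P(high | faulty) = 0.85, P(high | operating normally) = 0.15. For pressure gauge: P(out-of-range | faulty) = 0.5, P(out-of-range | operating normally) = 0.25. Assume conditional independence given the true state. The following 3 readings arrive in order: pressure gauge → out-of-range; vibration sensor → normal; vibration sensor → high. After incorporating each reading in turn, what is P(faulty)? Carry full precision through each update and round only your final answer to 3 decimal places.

0.333

After pressure gauge='out-of-range': P(faulty) = 0.5·0.2000 / (0.5·0.2000 + 0.25·0.8000) ≈ 0.3333
After vibration sensor='normal': P(faulty) = 0.15·0.3333 / (0.15·0.3333 + 0.85·0.6667) ≈ 0.0811
After vibration sensor='high': P(faulty) = 0.85·0.0811 / (0.85·0.0811 + 0.15·0.9189) ≈ 0.3333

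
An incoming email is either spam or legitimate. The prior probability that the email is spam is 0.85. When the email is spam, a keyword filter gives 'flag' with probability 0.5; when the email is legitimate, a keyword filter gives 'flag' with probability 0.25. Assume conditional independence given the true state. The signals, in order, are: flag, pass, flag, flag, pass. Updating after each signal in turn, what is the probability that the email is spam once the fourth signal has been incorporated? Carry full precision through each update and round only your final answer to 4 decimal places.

After 'flag': P(spam) = 0.5·0.8500 / (0.5·0.8500 + 0.25·0.1500) ≈ 0.9189
After 'pass': P(spam) = 0.5·0.9189 / (0.5·0.9189 + 0.75·0.0811) ≈ 0.8831
After 'flag': P(spam) = 0.5·0.8831 / (0.5·0.8831 + 0.25·0.1169) ≈ 0.9379
After 'flag': P(spam) = 0.5·0.9379 / (0.5·0.9379 + 0.25·0.0621) ≈ 0.9680

0.9680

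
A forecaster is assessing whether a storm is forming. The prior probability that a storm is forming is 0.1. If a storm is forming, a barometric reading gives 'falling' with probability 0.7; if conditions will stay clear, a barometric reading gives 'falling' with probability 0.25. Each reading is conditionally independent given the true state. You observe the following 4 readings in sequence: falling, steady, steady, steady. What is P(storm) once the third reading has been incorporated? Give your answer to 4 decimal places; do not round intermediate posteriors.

0.0474

After 'falling': P(storm) = 0.7·0.1000 / (0.7·0.1000 + 0.25·0.9000) ≈ 0.2373
After 'steady': P(storm) = 0.3·0.2373 / (0.3·0.2373 + 0.75·0.7627) ≈ 0.1107
After 'steady': P(storm) = 0.3·0.1107 / (0.3·0.1107 + 0.75·0.8893) ≈ 0.0474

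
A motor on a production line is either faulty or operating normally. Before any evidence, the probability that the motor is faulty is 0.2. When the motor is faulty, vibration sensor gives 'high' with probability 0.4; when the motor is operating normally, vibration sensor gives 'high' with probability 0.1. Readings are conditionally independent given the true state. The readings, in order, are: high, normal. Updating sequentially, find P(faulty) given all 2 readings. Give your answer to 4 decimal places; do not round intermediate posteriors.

0.4000

After 'high': P(faulty) = 0.4·0.2000 / (0.4·0.2000 + 0.1·0.8000) ≈ 0.5000
After 'normal': P(faulty) = 0.6·0.5000 / (0.6·0.5000 + 0.9·0.5000) ≈ 0.4000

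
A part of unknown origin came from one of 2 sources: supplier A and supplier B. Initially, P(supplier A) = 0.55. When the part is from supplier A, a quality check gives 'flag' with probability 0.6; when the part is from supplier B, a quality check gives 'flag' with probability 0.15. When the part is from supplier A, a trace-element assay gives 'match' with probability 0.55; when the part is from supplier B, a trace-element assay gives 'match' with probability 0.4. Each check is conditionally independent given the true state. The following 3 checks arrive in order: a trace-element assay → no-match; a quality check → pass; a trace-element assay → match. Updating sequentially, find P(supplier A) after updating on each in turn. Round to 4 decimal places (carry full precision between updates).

0.3723

After a trace-element assay='no-match': P(supplier A) = 0.45·0.5500 / (0.45·0.5500 + 0.6·0.4500) ≈ 0.4783
After a quality check='pass': P(supplier A) = 0.4·0.4783 / (0.4·0.4783 + 0.85·0.5217) ≈ 0.3014
After a trace-element assay='match': P(supplier A) = 0.55·0.3014 / (0.55·0.3014 + 0.4·0.6986) ≈ 0.3723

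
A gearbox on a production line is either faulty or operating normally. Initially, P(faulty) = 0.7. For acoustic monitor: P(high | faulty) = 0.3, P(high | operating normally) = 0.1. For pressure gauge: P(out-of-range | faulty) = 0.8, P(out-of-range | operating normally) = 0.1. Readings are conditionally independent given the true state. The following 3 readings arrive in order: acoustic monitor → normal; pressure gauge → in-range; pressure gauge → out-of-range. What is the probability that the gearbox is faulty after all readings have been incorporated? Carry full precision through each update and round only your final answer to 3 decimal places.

After acoustic monitor='normal': P(faulty) = 0.7·0.7000 / (0.7·0.7000 + 0.9·0.3000) ≈ 0.6447
After pressure gauge='in-range': P(faulty) = 0.2·0.6447 / (0.2·0.6447 + 0.9·0.3553) ≈ 0.2874
After pressure gauge='out-of-range': P(faulty) = 0.8·0.2874 / (0.8·0.2874 + 0.1·0.7126) ≈ 0.7634

0.763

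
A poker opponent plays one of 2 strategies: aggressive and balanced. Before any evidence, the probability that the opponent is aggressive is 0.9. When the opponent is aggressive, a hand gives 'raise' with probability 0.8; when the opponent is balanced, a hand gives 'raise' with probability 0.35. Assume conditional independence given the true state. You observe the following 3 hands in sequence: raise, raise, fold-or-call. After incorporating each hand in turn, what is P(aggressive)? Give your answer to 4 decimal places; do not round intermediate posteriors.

After 'raise': P(aggressive) = 0.8·0.9000 / (0.8·0.9000 + 0.35·0.1000) ≈ 0.9536
After 'raise': P(aggressive) = 0.8·0.9536 / (0.8·0.9536 + 0.35·0.0464) ≈ 0.9792
After 'fold-or-call': P(aggressive) = 0.2·0.9792 / (0.2·0.9792 + 0.65·0.0208) ≈ 0.9353

0.9353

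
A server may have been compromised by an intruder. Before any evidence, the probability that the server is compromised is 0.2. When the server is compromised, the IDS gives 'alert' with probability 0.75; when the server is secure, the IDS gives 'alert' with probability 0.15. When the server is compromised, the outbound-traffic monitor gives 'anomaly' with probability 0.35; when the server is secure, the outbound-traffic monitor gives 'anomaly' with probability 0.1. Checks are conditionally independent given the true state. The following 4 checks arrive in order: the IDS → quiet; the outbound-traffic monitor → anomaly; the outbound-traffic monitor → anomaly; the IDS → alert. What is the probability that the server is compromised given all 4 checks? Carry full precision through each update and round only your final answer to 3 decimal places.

After the IDS='quiet': P(compromised) = 0.25·0.2000 / (0.25·0.2000 + 0.85·0.8000) ≈ 0.0685
After the outbound-traffic monitor='anomaly': P(compromised) = 0.35·0.0685 / (0.35·0.0685 + 0.1·0.9315) ≈ 0.2047
After the outbound-traffic monitor='anomaly': P(compromised) = 0.35·0.2047 / (0.35·0.2047 + 0.1·0.7953) ≈ 0.4739
After the IDS='alert': P(compromised) = 0.75·0.4739 / (0.75·0.4739 + 0.15·0.5261) ≈ 0.8183

0.818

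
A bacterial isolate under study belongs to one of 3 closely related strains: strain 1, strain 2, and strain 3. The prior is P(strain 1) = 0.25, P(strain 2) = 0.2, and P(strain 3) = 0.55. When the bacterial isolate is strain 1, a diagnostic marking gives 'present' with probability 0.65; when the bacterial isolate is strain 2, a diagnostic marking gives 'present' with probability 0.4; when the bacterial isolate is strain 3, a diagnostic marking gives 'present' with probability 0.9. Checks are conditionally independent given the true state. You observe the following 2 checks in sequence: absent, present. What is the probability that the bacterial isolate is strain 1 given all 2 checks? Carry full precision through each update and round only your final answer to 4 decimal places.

0.3684

Apply Bayes' rule sequentially, carrying P(strain 1) forward.
After 'absent': normaliser = 0.35·0.2500 + 0.6·0.2000 + 0.1·0.5500; P(strain 1) ≈ 0.3333, P(strain 2) ≈ 0.4571, P(strain 3) ≈ 0.2095
After 'present': normaliser = 0.65·0.3333 + 0.4·0.4571 + 0.9·0.2095; P(strain 1) ≈ 0.3684, P(strain 2) ≈ 0.3109, P(strain 3) ≈ 0.3206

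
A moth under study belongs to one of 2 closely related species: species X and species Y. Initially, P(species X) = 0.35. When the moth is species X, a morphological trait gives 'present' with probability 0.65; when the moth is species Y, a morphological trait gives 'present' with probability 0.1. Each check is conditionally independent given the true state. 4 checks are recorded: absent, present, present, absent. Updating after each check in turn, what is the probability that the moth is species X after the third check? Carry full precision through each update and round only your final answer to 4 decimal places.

After 'absent': P(species X) = 0.35·0.3500 / (0.35·0.3500 + 0.9·0.6500) ≈ 0.1731
After 'present': P(species X) = 0.65·0.1731 / (0.65·0.1731 + 0.1·0.8269) ≈ 0.5765
After 'present': P(species X) = 0.65·0.5765 / (0.65·0.5765 + 0.1·0.4235) ≈ 0.8984

0.8984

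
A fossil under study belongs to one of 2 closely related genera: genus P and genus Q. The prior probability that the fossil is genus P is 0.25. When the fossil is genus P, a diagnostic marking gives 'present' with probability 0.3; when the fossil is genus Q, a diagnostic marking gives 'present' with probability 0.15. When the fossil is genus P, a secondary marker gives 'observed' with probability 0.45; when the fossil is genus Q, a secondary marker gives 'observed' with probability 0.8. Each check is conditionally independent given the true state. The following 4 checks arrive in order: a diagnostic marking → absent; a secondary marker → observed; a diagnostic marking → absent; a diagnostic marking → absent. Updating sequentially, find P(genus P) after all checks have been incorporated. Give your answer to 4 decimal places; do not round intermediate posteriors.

0.0948

Apply Bayes' rule sequentially, carrying P(genus P) forward.
After a diagnostic marking='absent': P(genus P) = 0.7·0.2500 / (0.7·0.2500 + 0.85·0.7500) ≈ 0.2154
After a secondary marker='observed': P(genus P) = 0.45·0.2154 / (0.45·0.2154 + 0.8·0.7846) ≈ 0.1338
After a diagnostic marking='absent': P(genus P) = 0.7·0.1338 / (0.7·0.1338 + 0.85·0.8662) ≈ 0.1128
After a diagnostic marking='absent': P(genus P) = 0.7·0.1128 / (0.7·0.1128 + 0.85·0.8872) ≈ 0.0948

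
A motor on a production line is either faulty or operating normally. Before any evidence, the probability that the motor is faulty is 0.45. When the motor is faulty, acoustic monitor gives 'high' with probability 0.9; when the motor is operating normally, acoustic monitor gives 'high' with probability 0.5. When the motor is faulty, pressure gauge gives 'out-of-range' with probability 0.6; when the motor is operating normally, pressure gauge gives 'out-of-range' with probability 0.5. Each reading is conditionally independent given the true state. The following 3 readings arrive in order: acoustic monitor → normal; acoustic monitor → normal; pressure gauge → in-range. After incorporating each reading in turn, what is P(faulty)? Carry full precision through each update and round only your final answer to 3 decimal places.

After acoustic monitor='normal': P(faulty) = 0.1·0.4500 / (0.1·0.4500 + 0.5·0.5500) ≈ 0.1406
After acoustic monitor='normal': P(faulty) = 0.1·0.1406 / (0.1·0.1406 + 0.5·0.8594) ≈ 0.0317
After pressure gauge='in-range': P(faulty) = 0.4·0.0317 / (0.4·0.0317 + 0.5·0.9683) ≈ 0.0255

0.026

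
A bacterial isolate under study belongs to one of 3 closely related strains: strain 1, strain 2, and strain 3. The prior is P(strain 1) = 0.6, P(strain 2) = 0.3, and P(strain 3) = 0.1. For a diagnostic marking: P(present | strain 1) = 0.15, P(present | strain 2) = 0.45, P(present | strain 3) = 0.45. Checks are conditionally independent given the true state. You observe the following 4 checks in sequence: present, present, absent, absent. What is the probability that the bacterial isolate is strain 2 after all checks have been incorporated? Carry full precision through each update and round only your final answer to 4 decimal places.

0.5365

After 'present': normaliser = 0.15·0.6000 + 0.45·0.3000 + 0.45·0.1000; P(strain 1) ≈ 0.3333, P(strain 2) ≈ 0.5000, P(strain 3) ≈ 0.1667
After 'present': normaliser = 0.15·0.3333 + 0.45·0.5000 + 0.45·0.1667; P(strain 1) ≈ 0.1429, P(strain 2) ≈ 0.6429, P(strain 3) ≈ 0.2143
After 'absent': normaliser = 0.85·0.1429 + 0.55·0.6429 + 0.55·0.2143; P(strain 1) ≈ 0.2048, P(strain 2) ≈ 0.5964, P(strain 3) ≈ 0.1988
After 'absent': normaliser = 0.85·0.2048 + 0.55·0.5964 + 0.55·0.1988; P(strain 1) ≈ 0.2847, P(strain 2) ≈ 0.5365, P(strain 3) ≈ 0.1788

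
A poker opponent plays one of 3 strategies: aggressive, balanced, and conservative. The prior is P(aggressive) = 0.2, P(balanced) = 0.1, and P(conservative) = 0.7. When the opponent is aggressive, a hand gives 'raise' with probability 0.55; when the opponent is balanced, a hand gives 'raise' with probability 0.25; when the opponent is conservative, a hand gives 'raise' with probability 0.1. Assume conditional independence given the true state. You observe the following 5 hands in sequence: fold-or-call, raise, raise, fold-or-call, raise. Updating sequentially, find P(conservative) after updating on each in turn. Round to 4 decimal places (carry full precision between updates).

0.0693

Apply Bayes' rule sequentially, carrying P(conservative) forward.
After 'fold-or-call': normaliser = 0.45·0.2000 + 0.75·0.1000 + 0.9·0.7000; P(aggressive) ≈ 0.1132, P(balanced) ≈ 0.0943, P(conservative) ≈ 0.7925
After 'raise': normaliser = 0.55·0.1132 + 0.25·0.0943 + 0.1·0.7925; P(aggressive) ≈ 0.3771, P(balanced) ≈ 0.1429, P(conservative) ≈ 0.4800
After 'raise': normaliser = 0.55·0.3771 + 0.25·0.1429 + 0.1·0.4800; P(aggressive) ≈ 0.7125, P(balanced) ≈ 0.1227, P(conservative) ≈ 0.1649
After 'fold-or-call': normaliser = 0.45·0.7125 + 0.75·0.1227 + 0.9·0.1649; P(aggressive) ≈ 0.5715, P(balanced) ≈ 0.1640, P(conservative) ≈ 0.2645
After 'raise': normaliser = 0.55·0.5715 + 0.25·0.1640 + 0.1·0.2645; P(aggressive) ≈ 0.8233, P(balanced) ≈ 0.1074, P(conservative) ≈ 0.0693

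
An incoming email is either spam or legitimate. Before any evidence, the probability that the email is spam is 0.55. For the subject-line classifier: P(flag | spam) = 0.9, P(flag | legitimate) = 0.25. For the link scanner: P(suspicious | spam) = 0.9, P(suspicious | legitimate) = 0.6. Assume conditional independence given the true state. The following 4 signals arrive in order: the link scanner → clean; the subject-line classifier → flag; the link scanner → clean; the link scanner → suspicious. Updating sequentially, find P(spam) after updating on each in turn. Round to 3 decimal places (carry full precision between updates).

After the link scanner='clean': P(spam) = 0.1·0.5500 / (0.1·0.5500 + 0.4·0.4500) ≈ 0.2340
After the subject-line classifier='flag': P(spam) = 0.9·0.2340 / (0.9·0.2340 + 0.25·0.7660) ≈ 0.5238
After the link scanner='clean': P(spam) = 0.1·0.5238 / (0.1·0.5238 + 0.4·0.4762) ≈ 0.2157
After the link scanner='suspicious': P(spam) = 0.9·0.2157 / (0.9·0.2157 + 0.6·0.7843) ≈ 0.2920

0.292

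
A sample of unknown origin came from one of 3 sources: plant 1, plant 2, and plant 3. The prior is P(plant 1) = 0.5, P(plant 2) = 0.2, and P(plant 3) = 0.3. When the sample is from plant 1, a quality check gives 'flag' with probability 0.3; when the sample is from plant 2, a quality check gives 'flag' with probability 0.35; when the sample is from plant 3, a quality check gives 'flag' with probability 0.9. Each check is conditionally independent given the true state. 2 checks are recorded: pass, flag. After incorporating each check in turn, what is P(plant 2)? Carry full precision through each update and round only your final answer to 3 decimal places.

After 'pass': normaliser = 0.7·0.5000 + 0.65·0.2000 + 0.1·0.3000; P(plant 1) ≈ 0.6863, P(plant 2) ≈ 0.2549, P(plant 3) ≈ 0.0588
After 'flag': normaliser = 0.3·0.6863 + 0.35·0.2549 + 0.9·0.0588; P(plant 1) ≈ 0.5915, P(plant 2) ≈ 0.2563, P(plant 3) ≈ 0.1521

0.256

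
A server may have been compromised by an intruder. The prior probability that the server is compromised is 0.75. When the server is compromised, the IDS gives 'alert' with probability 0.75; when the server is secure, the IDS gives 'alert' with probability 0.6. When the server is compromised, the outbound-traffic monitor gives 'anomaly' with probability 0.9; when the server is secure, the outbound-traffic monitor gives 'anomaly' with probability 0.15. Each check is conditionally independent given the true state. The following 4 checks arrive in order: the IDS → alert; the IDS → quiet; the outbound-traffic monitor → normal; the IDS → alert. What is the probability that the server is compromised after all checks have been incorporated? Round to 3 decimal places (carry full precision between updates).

0.256

After the IDS='alert': P(compromised) = 0.75·0.7500 / (0.75·0.7500 + 0.6·0.2500) ≈ 0.7895
After the IDS='quiet': P(compromised) = 0.25·0.7895 / (0.25·0.7895 + 0.4·0.2105) ≈ 0.7009
After the outbound-traffic monitor='normal': P(compromised) = 0.1·0.7009 / (0.1·0.7009 + 0.85·0.2991) ≈ 0.2161
After the IDS='alert': P(compromised) = 0.75·0.2161 / (0.75·0.2161 + 0.6·0.7839) ≈ 0.2563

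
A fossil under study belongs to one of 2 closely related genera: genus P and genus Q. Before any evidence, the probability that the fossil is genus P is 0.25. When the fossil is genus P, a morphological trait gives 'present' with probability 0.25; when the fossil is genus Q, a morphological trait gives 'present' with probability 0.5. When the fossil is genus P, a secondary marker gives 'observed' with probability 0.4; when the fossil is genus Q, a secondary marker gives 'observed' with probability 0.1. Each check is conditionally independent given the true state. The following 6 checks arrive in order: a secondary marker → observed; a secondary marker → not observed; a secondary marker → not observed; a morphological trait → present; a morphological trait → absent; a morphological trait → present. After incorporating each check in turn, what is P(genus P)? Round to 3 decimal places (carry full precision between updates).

0.182

After a secondary marker='observed': P(genus P) = 0.4·0.2500 / (0.4·0.2500 + 0.1·0.7500) ≈ 0.5714
After a secondary marker='not observed': P(genus P) = 0.6·0.5714 / (0.6·0.5714 + 0.9·0.4286) ≈ 0.4706
After a secondary marker='not observed': P(genus P) = 0.6·0.4706 / (0.6·0.4706 + 0.9·0.5294) ≈ 0.3721
After a morphological trait='present': P(genus P) = 0.25·0.3721 / (0.25·0.3721 + 0.5·0.6279) ≈ 0.2286
After a morphological trait='absent': P(genus P) = 0.75·0.2286 / (0.75·0.2286 + 0.5·0.7714) ≈ 0.3077
After a morphological trait='present': P(genus P) = 0.25·0.3077 / (0.25·0.3077 + 0.5·0.6923) ≈ 0.1818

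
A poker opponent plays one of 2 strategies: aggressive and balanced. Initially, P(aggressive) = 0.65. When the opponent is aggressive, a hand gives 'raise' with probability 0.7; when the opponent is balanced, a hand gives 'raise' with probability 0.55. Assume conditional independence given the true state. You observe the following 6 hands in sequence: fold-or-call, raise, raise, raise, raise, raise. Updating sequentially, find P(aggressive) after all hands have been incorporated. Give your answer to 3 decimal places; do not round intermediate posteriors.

0.805

After 'fold-or-call': P(aggressive) = 0.3·0.6500 / (0.3·0.6500 + 0.45·0.3500) ≈ 0.5532
After 'raise': P(aggressive) = 0.7·0.5532 / (0.7·0.5532 + 0.55·0.4468) ≈ 0.6118
After 'raise': P(aggressive) = 0.7·0.6118 / (0.7·0.6118 + 0.55·0.3882) ≈ 0.6673
After 'raise': P(aggressive) = 0.7·0.6673 / (0.7·0.6673 + 0.55·0.3327) ≈ 0.7185
After 'raise': P(aggressive) = 0.7·0.7185 / (0.7·0.7185 + 0.55·0.2815) ≈ 0.7646
After 'raise': P(aggressive) = 0.7·0.7646 / (0.7·0.7646 + 0.55·0.2354) ≈ 0.8052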